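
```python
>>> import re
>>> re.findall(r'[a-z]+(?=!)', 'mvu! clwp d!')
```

['mvu', 'd']

Lookahead/lookbehind check context without consuming it, so the matched span excludes the asserted characters.
No capturing groups, so `findall` returns the 2 full match strings.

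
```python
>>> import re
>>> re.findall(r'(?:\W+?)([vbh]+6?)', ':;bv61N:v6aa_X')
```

['bv6', 'v6']

This matches one or more of a non-word character (lazy) (non-capturing group); then one or more of one of [vbh], then optionally the literal '6' (captured).
Matches: at [0:5] match ':;bv6', group 1 = 'bv6'; at [7:10] match ':v6', group 1 = 'v6'.
One capturing group, so `findall` returns just the captured substring from each match — 2 in all.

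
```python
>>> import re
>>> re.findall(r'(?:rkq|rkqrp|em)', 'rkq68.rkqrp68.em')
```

`|` is ordered: at each position the engine commits to the first alternative that works.
Scanning left to right: at [0:3] → 'rkq'; at [6:9] → 'rkq'; at [14:16] → 'em'.
`findall` yields the raw match text (3 of them) because the pattern has no groups.

['rkq', 'rkq', 'em']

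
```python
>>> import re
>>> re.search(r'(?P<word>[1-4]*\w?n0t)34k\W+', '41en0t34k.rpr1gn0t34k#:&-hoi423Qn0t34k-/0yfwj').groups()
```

Pattern: zero or more of a character in [1-4], then optionally a word character, then the literal 'n0t' (captured as 'word'); then the literal '3', then the literal '4k', then one or more of a non-word character.
`search` walks the string left to right and returns the first match it finds.
The match spans [0:10] → '41en0t34k.'.
Captured: group 1 = '41en0t'.

('41en0t',)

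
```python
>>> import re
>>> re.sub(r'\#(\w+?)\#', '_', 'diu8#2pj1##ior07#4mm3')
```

Every occurrence is swapped for '_'.

'diu8__4mm3'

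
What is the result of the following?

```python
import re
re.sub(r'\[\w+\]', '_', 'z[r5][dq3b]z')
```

'z__z'

Matches: at [1:5] → '[r5]'; at [5:11] → '[dq3b]'.
`sub` substitutes '_' at each match site.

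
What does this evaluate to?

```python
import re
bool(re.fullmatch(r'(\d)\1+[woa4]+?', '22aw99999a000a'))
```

False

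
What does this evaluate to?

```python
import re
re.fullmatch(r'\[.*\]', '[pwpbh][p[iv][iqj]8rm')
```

None

`re.fullmatch` requires the pattern to consume the entire string.
Here there's no way to consume every character, so the call returns None.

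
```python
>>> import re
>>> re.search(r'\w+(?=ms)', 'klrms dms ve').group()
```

Lookahead/lookbehind check context without consuming it, so the matched span excludes the asserted characters.
The match spans [0:3] → 'klr'.

'klr'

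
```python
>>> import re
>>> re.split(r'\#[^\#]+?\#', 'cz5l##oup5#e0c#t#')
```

['cz5l#', 'e0c', '']

Matches to split on: at [5:11] → '#oup5#'; at [14:17] → '#t#'.
Splitting on the pattern gives 3 pieces.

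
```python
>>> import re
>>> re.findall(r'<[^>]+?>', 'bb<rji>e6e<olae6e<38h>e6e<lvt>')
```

With no groups in the pattern, `findall` gives back each whole match — 3 here.

['<rji>', '<olae6e<38h>', '<lvt>']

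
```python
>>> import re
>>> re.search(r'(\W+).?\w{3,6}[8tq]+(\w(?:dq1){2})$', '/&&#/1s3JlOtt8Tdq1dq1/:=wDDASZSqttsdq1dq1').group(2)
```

'sdq1dq1'

The match spans [21:41] → '/:=wDDASZSqttsdq1dq1'.
Captured: group 1 = '/:=', group 2 = 'sdq1dq1'.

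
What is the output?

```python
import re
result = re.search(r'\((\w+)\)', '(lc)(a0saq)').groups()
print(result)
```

('lc',)

`re.search` scans for the first position where the pattern succeeds.
The match spans [0:4] → '(lc)'.
Captured: group 1 = 'lc'.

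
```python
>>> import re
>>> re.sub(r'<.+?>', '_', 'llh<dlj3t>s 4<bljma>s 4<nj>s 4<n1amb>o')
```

A non-greedy quantifier consumes as few characters as it can — just enough that the remainder of the pattern still matches from where it stops; whatever follows it matches normally.
Matches: at [3:10] → '<dlj3t>'; at [13:20] → '<bljma>'; at [23:27] → '<nj>'; at [30:37] → '<n1amb>'.
Each match is replaced by '_'.

'llh_s 4_s 4_s 4_o'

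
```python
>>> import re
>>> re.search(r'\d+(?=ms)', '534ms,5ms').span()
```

(0, 3)

Lookahead/lookbehind check context without consuming it, so the matched span excludes the asserted characters.
`re.search` tries every starting position until one works.
The match spans [0:3] → '534'.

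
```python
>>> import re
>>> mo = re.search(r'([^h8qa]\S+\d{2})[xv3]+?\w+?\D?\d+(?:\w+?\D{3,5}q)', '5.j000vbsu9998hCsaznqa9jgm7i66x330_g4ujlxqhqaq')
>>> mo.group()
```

'5.j000vbsu9998hCsaznqa9jgm7i66x330_g4ujlxq'

The pattern matches any character except [h8qa], then one or more of a non-whitespace character, then exactly 2 of a digit (captured); then one or more of one of [xv3] (lazy), then one or more of a word character (lazy), then optionally a non-digit; then one or more of a digit; then one or more of a word character (lazy), then 3 to 5 of a non-digit, then a literal 'q' (non-capturing group).
`search` walks the string left to right and returns the first match it finds.
The match spans [0:42] → '5.j000vbsu9998hCsaznqa9jgm7i66x330_g4ujlxq'.
Captured: group 1 = '5.j000vbsu9998hCsaznqa9jgm7i66'.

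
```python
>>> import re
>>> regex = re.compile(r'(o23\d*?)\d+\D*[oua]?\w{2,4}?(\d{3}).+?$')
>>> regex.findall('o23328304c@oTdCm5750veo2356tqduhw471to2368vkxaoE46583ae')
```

This matches the literal 'o23', then zero or more of a digit (lazy) (captured); then one or more of a digit; then zero or more of a non-digit, then optionally one of [oua], then 2 to 4 of a word character (lazy); then exactly 3 of a digit (captured); then one or more of any character (lazy); then anchored at the end.
A non-greedy quantifier consumes as few characters as it can — just enough that the remainder of the pattern still matches from where it stops; whatever follows it matches normally.
Matches: at [0:55] match 'o23328304c@oTdCm5750veo2356tqduhw471to2368vkxaoE46583ae', groups = ('o23', '750').
With 2 capturing groups, `findall` returns a 2-tuple per match.

[('o23', '750')]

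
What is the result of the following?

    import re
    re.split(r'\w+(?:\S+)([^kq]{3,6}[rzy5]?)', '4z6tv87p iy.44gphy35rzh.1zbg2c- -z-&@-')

The pattern matches one or more of a word character; then one or more of a non-whitespace character (non-capturing group); then 3 to 6 of any character except [kq], then optionally one of [rzy5] (captured).
`re.split` interleaves the captured-group text with the surrounding fragments.

['', ' iy.44', '', ' -z-&@', '-']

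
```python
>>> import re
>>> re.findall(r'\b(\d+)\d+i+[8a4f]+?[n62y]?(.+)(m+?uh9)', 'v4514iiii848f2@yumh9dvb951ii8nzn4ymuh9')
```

[]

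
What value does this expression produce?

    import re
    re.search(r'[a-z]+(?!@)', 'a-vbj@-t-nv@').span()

(0, 1)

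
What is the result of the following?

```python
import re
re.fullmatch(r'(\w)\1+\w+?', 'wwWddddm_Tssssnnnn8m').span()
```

For `fullmatch`, every character of the input must be accounted for by the pattern.
The match spans [0:20] → 'wwWddddm_Tssssnnnn8m'.

(0, 20)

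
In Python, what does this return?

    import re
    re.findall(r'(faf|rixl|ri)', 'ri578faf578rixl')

['ri', 'faf', 'rixl']

`|` is ordered: at each position the engine commits to the first alternative that works.
Walking the string: at [0:2] match 'ri', group 1 = 'ri'; at [5:8] match 'faf', group 1 = 'faf'; at [11:15] match 'rixl', group 1 = 'rixl'.
Because there's exactly one group, `findall` drops the full match and keeps group 1 from each hit.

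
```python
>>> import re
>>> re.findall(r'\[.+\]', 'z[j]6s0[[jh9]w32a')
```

Scanning left to right: at [1:13] → '[j]6s0[[jh9]'.
No capturing groups, so `findall` returns the 1 full match string.

['[j]6s0[[jh9]']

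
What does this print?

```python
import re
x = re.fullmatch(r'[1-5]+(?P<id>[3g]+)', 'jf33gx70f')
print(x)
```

`fullmatch` succeeds only if the pattern covers the string from start to end.
Here the pattern can't cover the whole string, so the call returns None.

None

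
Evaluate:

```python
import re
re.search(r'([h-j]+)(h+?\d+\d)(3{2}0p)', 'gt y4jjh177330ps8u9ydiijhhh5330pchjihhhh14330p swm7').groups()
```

('jj', 'h177', '330p')

This matches one or more of a character in [h-j] (captured); then one or more of the literal 'h' (lazy), then one or more of a digit, then a digit (captured); then exactly 2 of a literal '3', then the literal '0p' (captured).
Unlike `match`, `search` isn't anchored — it looks for the pattern anywhere in the string.
The match spans [5:15] → 'jjh177330p'.
Captured: group 1 = 'jj', group 2 = 'h177', group 3 = '330p'.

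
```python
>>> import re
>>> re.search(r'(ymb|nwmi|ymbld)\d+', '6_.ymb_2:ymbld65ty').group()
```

'ymbld65'

`search` walks the string left to right and returns the first match it finds.
The match spans [9:16] → 'ymbld65'.
Captured: group 1 = 'ymbld'.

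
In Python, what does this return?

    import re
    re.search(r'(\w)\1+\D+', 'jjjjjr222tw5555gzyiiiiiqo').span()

(0, 6)

`\1` has to match the exact text group 1 already captured.
Unlike `match`, `search` isn't anchored — it looks for the pattern anywhere in the string.
The match spans [0:6] → 'jjjjjr'.
Captured: group 1 = 'j'.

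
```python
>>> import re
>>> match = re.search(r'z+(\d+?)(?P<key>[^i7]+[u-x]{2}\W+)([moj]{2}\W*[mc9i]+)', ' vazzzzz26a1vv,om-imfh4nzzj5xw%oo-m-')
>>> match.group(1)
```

'2'

The match spans [3:20] → 'zzzzz26a1vv,om-im'.
Captured: group 1 = '2', group 2 = '6a1vv,', group 3 = 'om-im'.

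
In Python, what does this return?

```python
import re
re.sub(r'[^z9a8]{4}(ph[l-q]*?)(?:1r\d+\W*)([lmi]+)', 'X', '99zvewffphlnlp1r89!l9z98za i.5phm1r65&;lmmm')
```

'99zvX9z98zaX'

Every occurrence is swapped for 'X'.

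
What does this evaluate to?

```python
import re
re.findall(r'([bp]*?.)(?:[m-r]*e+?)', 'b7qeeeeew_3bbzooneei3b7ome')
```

['b7', 'e', 'e', 'bbz', 'b7']

With the lazy modifier that quantifier settles for the fewest repetitions that let the rest of the pattern succeed (the atoms after it are unaffected and can still be greedy).
With a single group, `findall` returns only what that group captured — 5 items.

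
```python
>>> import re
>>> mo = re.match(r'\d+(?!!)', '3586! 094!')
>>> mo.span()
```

`re.match` won't scan ahead — the pattern has to work from the very first character.
The match spans [0:3] → '358'.

(0, 3)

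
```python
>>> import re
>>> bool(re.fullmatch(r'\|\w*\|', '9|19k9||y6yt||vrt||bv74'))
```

False

`re.fullmatch` requires the pattern to consume the entire string.
Here the pattern can't cover the whole string, so the call returns None, and `bool(None)` is False.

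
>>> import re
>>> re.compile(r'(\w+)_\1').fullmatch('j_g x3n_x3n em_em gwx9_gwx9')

`re.fullmatch` requires the pattern to consume the entire string.
Here the string isn't matched end-to-end, so the call returns None.

None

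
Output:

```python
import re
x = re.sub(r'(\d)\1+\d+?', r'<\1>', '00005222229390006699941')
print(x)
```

<0><2>39<0>6<9>1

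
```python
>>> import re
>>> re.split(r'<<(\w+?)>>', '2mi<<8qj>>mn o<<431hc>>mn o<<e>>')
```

['2mi', '8qj', 'mn o', '431hc', 'mn o', 'e', '']

Matches to split on: at [3:10] → '<<8qj>>'; at [14:23] → '<<431hc>>'; at [27:32] → '<<e>>'.
`re.split` interleaves the captured-group text with the surrounding fragments.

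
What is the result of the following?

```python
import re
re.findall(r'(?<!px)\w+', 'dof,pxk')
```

The negative lookahead/lookbehind blocks any match where the forbidden context is present.
Since nothing is captured, `findall` lists the 2 matched substrings directly.

['dof', 'pxk']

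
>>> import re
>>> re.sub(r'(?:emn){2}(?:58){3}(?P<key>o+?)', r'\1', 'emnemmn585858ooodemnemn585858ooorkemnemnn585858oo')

'emnemmn585858ooodooorkemnemnn585858oo'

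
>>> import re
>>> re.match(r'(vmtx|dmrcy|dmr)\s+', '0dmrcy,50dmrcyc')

`re.match` only tries the pattern at the start of the string.
Here the pattern fails at index 0, so the call returns None.

None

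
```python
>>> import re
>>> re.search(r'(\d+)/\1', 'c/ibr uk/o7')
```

`\1` is not a pattern — it's the concrete string captured by group 1, re-applied verbatim.
`search` walks the string left to right and returns the first match it finds.
Here the pattern never matches, so the call returns None.

None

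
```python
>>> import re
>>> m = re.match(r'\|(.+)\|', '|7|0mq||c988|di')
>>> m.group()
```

`re.match` only tries the pattern at the start of the string.
The match spans [0:13] → '|7|0mq||c988|'.
Captured: group 1 = '7|0mq||c988'.

'|7|0mq||c988|'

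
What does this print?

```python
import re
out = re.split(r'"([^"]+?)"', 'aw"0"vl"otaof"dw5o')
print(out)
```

The group in the pattern means `split` returns the separators' captures alongside the pieces.

['aw', '0', 'vl', 'otaof', 'dw5o']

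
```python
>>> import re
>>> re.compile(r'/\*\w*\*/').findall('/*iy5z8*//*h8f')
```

['/*iy5z8*/']

Walking the string: at [0:9] → '/*iy5z8*/'.
Since nothing is captured, `findall` lists the 1 matched substring directly.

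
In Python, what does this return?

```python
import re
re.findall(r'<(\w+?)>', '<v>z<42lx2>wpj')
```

Scanning left to right: at [0:3] match '<v>', group 1 = 'v'; at [4:11] match '<42lx2>', group 1 = '42lx2'.
`findall` collects group 1 from each match (2 total).

['v', '42lx2']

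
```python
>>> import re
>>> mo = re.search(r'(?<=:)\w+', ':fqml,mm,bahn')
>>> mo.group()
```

Because the assertion is zero-width, the text it checks is not consumed and won't appear in the result.
The match spans [1:5] → 'fqml'.

'fqml'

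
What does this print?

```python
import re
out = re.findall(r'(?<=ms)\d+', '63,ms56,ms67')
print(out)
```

The `(?=…)`/`(?<=…)` assertion just peeks at neighbouring text; it doesn't advance the match position.
With no groups in the pattern, `findall` gives back each whole match — 2 here.

['56', '67']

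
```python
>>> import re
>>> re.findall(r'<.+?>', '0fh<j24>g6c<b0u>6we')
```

Matches: at [3:8] → '<j24>'; at [11:16] → '<b0u>'.
With no groups in the pattern, `findall` gives back each whole match — 2 here.

['<j24>', '<b0u>']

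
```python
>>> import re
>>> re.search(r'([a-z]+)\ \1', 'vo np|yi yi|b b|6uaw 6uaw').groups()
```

`\1` is not a pattern — it's the concrete string captured by group 1, re-applied verbatim.
`re.search` tries every starting position until one works.
The match spans [6:11] → 'yi yi'.
Captured: group 1 = 'yi'.

('yi',)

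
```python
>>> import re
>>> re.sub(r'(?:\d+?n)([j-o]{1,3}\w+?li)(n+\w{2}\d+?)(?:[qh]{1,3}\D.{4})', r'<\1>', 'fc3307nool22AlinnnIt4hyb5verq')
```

Each match is replaced using the text its own group 1 captured.

'fc<ool22Ali>rq'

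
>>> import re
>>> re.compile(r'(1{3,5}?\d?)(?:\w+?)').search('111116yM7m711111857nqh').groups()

('1111',)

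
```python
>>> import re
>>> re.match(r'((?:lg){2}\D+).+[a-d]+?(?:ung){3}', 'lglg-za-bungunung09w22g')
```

`re.match` won't scan ahead — the pattern has to work from the very first character.
Here position 0 doesn't satisfy it, so the call returns None.

None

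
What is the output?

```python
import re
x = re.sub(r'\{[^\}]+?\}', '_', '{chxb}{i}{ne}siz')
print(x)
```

___siz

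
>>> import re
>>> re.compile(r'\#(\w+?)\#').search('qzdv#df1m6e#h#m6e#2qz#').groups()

('df1m6e',)

`re.search` scans for the first position where the pattern succeeds.
The match spans [4:12] → '#df1m6e#'.
Captured: group 1 = 'df1m6e'.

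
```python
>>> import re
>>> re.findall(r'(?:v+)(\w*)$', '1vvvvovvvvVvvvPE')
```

The pattern matches one or more of a literal 'v' (non-capturing group); then zero or more of a word character (captured); then anchored at the end.
Because there's exactly one group, `findall` drops the full match and keeps group 1 from the one hit.

['ovvvvVvvvPE']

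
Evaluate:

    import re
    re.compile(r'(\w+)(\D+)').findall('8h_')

[('8h', '_')]

The pattern matches one or more of a word character (captured); then one or more of a non-digit (captured).
2 groups means the one result is a tuple of 2 captured strings — 1 here.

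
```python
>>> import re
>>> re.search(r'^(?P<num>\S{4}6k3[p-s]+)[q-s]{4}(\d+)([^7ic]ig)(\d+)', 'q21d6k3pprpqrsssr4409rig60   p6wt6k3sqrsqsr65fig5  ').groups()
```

This matches anchored at the start of the string; then exactly 4 of a non-whitespace character, then the literal '6k3', then one or more of a character in [p-s] (captured as 'num'); then exactly 4 of a character in [q-s]; then one or more of a digit (captured); then any character except [7ic], then the literal 'ig' (captured); then one or more of a digit (captured).
Unlike `match`, `search` isn't anchored — it looks for the pattern anywhere in the string.
The match spans [0:26] → 'q21d6k3pprpqrsssr4409rig60'.
Captured: group 1 = 'q21d6k3pprpqr', group 2 = '4409', group 3 = 'rig', group 4 = '60'.

('q21d6k3pprpqr', '4409', 'rig', '60')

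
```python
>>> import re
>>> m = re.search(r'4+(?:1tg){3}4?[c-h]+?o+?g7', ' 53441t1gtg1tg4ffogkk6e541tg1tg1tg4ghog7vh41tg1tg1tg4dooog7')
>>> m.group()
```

'41tg1tg1tg4ghog7'

The pattern matches one or more of the literal '4', then the literal '1tg' repeated 3 times, then optionally a literal '4'; then one or more of a character in [c-h] (lazy), then one or more of a literal 'o' (lazy), then the literal 'g7'.
`search` walks the string left to right and returns the first match it finds.
The match spans [24:40] → '41tg1tg1tg4ghog7'.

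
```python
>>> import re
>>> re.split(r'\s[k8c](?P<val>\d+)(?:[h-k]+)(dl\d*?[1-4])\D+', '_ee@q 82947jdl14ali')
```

`re.split` interleaves the captured-group text with the surrounding fragments.

['_ee@q', '2947', 'dl14', '']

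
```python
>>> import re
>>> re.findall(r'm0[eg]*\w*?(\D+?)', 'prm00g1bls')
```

['g']

Pattern: the literal 'm0', then zero or more of one of [eg], then zero or more of a word character (lazy); then one or more of a non-digit (lazy) (captured).
With the lazy modifier that quantifier settles for the fewest repetitions that let the rest of the pattern succeed (the atoms after it are unaffected and can still be greedy).
Walking the string: at [2:6] match 'm00g', group 1 = 'g'.
With a single group, `findall` returns only what that group captured — 1 item.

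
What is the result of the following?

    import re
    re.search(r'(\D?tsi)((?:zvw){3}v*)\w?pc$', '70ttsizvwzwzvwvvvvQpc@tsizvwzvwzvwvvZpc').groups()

The match spans [21:39] → '@tsizvwzvwzvwvvZpc'.
Captured: group 1 = '@tsi', group 2 = 'zvwzvwzvwvv'.

('@tsi', 'zvwzvwzvwvv')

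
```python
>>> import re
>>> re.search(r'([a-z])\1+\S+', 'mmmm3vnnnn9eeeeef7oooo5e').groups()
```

('m',)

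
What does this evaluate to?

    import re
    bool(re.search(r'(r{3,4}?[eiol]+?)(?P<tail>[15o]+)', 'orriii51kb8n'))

Here the pattern never matches, so the call returns None, and `bool(None)` is False.

False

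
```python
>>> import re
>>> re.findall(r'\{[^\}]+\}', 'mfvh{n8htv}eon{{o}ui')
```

['{n8htv}', '{{o}']

Walking the string: at [4:11] → '{n8htv}'; at [14:18] → '{{o}'.
`findall` yields the raw match text (2 of them) because the pattern has no groups.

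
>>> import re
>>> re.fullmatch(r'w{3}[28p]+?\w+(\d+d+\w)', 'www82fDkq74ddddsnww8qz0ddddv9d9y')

None

The pattern matches exactly 3 of a literal 'w', then one or more of one of [28p] (lazy), then one or more of a word character; then one or more of a digit, then one or more of a literal 'd', then a word character (captured).
`re.fullmatch` is like wrapping the pattern in `^…$` (in single-line mode).
Here the pattern can't cover the whole string, so the call returns None.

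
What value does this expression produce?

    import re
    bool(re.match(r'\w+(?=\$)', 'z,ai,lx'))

False

With `match`, the pattern is implicitly anchored at the beginning.
Here the string doesn't start with a match, so the call returns None, and `bool(None)` is False.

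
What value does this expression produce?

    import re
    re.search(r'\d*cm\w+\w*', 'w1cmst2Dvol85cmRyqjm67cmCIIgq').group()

This matches zero or more of a digit, then the literal 'cm'; then one or more of a word character, then zero or more of a word character.
`re.search` tries every starting position until one works.
The match spans [1:29] → '1cmst2Dvol85cmRyqjm67cmCIIgq'.

'1cmst2Dvol85cmRyqjm67cmCIIgq'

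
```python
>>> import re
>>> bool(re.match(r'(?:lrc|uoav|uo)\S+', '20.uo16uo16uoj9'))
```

False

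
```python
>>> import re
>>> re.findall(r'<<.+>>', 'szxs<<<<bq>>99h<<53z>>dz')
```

['<<<<bq>>99h<<53z>>']

Scanning left to right: at [4:22] → '<<<<bq>>99h<<53z>>'.
`findall` yields the raw match text (1 of them) because the pattern has no groups.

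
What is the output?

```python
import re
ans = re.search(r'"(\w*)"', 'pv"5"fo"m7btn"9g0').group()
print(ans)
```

`search` walks the string left to right and returns the first match it finds.
The match spans [2:5] → '"5"'.
Captured: group 1 = '5'.

"5"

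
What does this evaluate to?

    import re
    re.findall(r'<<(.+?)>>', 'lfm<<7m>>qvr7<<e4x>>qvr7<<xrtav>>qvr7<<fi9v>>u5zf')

['7m', 'e4x', 'xrtav', 'fi9v']

Lazy quantifiers expand one character at a time until the remainder of the pattern can match.
With a single group, `findall` returns only what that group captured — 4 items.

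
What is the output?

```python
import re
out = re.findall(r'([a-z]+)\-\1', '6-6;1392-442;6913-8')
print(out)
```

[]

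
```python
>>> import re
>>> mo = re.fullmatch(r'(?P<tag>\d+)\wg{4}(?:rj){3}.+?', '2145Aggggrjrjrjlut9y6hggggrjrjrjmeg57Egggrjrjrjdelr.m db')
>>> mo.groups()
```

('2145',)

The pattern matches one or more of a digit (captured as 'tag'); then a word character, then exactly 4 of a literal 'g'; then the literal 'rj' repeated 3 times, then one or more of any character (lazy).
`fullmatch` succeeds only if the pattern covers the string from start to end.
The match spans [0:56] → '2145Aggggrjrjrjlut9y6hggggrjrjrjmeg57Egggrjrjrjdelr.m db'.
Captured: group 1 = '2145'.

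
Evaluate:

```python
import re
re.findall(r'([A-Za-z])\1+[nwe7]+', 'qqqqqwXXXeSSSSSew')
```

['q', 'X', 'S']

A backreference is literal: `\1` must see the identical characters the first group matched.
Walking the string: at [0:6] match 'qqqqqw', group 1 = 'q'; at [6:10] match 'XXXe', group 1 = 'X'; at [10:17] match 'SSSSSew', group 1 = 'S'.
One capturing group, so `findall` returns just the captured substring from each match — 3 in all.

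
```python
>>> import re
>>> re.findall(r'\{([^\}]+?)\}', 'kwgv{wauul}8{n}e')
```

['wauul', 'n']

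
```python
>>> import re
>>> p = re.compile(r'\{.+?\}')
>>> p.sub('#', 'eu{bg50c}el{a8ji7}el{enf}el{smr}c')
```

'eu#el#el#el#c'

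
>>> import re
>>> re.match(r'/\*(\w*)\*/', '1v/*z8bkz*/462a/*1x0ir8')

None

With `match`, the pattern is implicitly anchored at the beginning.
Here the pattern fails at index 0, so the call returns None.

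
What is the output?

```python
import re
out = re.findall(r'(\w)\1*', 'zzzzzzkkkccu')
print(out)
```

A backreference is literal: `\1` must see the identical characters the first group matched.
Because there's exactly one group, `findall` drops the full match and keeps group 1 from each hit.

['z', 'k', 'c', 'u']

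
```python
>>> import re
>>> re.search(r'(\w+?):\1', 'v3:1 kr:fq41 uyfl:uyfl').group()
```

'uyfl:uyfl'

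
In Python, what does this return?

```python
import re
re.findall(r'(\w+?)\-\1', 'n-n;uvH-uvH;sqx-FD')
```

The backreference `\1` re-matches whatever the first group consumed, character for character.
Matches: at [0:3] match 'n-n', group 1 = 'n'; at [4:11] match 'uvH-uvH', group 1 = 'uvH'.
With a single group, `findall` returns only what that group captured — 2 items.

['n', 'uvH']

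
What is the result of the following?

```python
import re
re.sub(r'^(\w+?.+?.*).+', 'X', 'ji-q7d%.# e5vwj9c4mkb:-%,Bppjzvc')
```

'X'

The pattern matches anchored at the start of the string; then one or more of a word character (lazy), then one or more of any character (lazy), then zero or more of any character (captured); then one or more of any character.
Matches: at [0:32] → 'ji-q7d%.# e5vwj9c4mkb:-%,Bppjzvc'.
Every occurrence is swapped for 'X'.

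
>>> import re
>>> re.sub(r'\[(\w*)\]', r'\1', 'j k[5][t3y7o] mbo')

'j k5t3y7o mbo'

Matches: at [3:6] → '[5]'; at [6:13] → '[t3y7o]'.
`\1` in the replacement pulls in group 1's text for each match.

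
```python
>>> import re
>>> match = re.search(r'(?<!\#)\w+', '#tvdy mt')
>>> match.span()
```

(2, 5)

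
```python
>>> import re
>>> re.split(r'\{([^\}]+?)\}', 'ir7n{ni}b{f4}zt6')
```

Matches to split on: at [4:8] → '{ni}'; at [9:13] → '{f4}'.
The group in the pattern means `split` returns the separators' captures alongside the pieces.

['ir7n', 'ni', 'b', 'f4', 'zt6']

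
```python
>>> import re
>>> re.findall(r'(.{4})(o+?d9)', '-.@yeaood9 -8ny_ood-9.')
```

[('@yea', 'ood9')]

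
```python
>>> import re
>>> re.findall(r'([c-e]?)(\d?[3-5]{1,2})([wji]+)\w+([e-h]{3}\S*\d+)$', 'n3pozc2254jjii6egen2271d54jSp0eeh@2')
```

[('', '254', 'jjii', 'eeh@2')]

This matches optionally a character in [c-e] (captured); then optionally a digit, then 1 to 2 of a character in [3-5] (captured); then one or more of one of [wji] (captured); then one or more of a word character; then exactly 3 of a character in [e-h], then zero or more of a non-whitespace character, then one or more of a digit (captured); then anchored at the end.
Matches: at [7:35] match '254jjii6egen2271d54jSp0eeh@2', groups = ('', '254', 'jjii', 'eeh@2').
`findall` packs the 4 group values into a tuple for every match.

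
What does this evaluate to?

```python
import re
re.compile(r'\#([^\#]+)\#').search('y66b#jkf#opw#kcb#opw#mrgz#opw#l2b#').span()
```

(4, 9)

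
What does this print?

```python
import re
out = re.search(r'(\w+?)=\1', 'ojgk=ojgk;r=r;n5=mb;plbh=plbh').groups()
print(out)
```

('ojgk',)

The match spans [0:9] → 'ojgk=ojgk'.
Captured: group 1 = 'ojgk'.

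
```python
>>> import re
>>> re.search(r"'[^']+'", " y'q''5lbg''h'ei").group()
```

"'q'"

The match spans [2:5] → "'q'".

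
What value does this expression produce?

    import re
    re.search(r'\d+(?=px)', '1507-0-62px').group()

The positive lookaround only admits positions where the adjacent text matches; those characters stay outside the span.
`re.search` scans for the first position where the pattern succeeds.
The match spans [7:9] → '62'.

'62'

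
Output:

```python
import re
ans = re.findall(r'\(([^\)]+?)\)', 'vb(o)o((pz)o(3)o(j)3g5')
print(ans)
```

Matches: at [2:5] match '(o)', group 1 = 'o'; at [6:11] match '((pz)', group 1 = '(pz'; at [12:15] match '(3)', group 1 = '3'; at [16:19] match '(j)', group 1 = 'j'.
With a single group, `findall` returns only what that group captured — 4 items.

['o', '(pz', '3', 'j']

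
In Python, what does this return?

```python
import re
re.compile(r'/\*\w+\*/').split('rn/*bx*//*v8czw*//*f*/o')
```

Matches to split on: at [2:8] → '/*bx*/'; at [8:17] → '/*v8czw*/'; at [17:22] → '/*f*/'.
The string is cut at each match, leaving 4 pieces.

['rn', '', '', 'o']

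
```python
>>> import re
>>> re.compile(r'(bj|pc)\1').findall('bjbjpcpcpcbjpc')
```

['bj', 'pc']

`\1` is not a pattern — it's the concrete string captured by group 1, re-applied verbatim.
With a single group, `findall` returns only what that group captured — 2 items.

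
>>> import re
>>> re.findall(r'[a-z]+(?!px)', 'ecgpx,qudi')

A negative assertion filters positions out without eating any characters.
Scanning left to right: at [0:5] → 'ecgpx'; at [6:10] → 'qudi'.
With no groups in the pattern, `findall` gives back each whole match — 2 here.

['ecgpx', 'qudi']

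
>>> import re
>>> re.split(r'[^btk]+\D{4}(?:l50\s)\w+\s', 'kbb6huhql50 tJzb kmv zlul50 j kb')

The pattern matches one or more of any character except [btk], then exactly 4 of a non-digit; then the literal 'l50', then whitespace (non-capturing group); then one or more of a word character, then whitespace.
Matches to split on: at [3:17] → '6huhql50 tJzb '; at [18:30] → 'mv zlul50 j '.
The string is cut at each match, leaving 3 pieces.

['kbb', 'k', 'kb']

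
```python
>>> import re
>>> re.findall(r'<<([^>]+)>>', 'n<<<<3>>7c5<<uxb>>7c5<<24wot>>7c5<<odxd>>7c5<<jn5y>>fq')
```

['<<3', 'uxb', '24wot', 'odxd', 'jn5y']

Because there's exactly one group, `findall` drops the full match and keeps group 1 from each hit.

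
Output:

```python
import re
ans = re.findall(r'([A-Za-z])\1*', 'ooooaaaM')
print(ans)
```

['o', 'a', 'M']

The backreference `\1` re-matches whatever the first group consumed, character for character.
With a single group, `findall` returns only what that group captured — 3 items.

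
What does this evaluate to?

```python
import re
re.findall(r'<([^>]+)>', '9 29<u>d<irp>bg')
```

['u', 'irp']

Scanning left to right: at [4:7] match '<u>', group 1 = 'u'; at [8:13] match '<irp>', group 1 = 'irp'.
With a single group, `findall` returns only what that group captured — 2 items.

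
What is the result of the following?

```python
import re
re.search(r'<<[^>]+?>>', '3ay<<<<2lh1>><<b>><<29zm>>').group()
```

'<<<<2lh1>>'

The match spans [3:13] → '<<<<2lh1>>'.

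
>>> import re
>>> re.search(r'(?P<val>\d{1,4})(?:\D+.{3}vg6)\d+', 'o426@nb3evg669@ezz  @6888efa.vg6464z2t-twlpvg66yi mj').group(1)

The pattern matches 1 to 4 of a digit (captured as 'val'); then one or more of a non-digit, then exactly 3 of any character, then the literal 'vg6' (non-capturing group); then one or more of a digit.
`search` walks the string left to right and returns the first match it finds.
The match spans [1:14] → '426@nb3evg669'.
Captured: group 1 = '426'.

'426'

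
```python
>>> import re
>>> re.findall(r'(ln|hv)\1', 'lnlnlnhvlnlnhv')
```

['ln', 'ln']

`\1` is not a pattern — it's the concrete string captured by group 1, re-applied verbatim.
Walking the string: at [0:4] match 'lnln', group 1 = 'ln'; at [8:12] match 'lnln', group 1 = 'ln'.
One capturing group, so `findall` returns just the captured substring from each match — 2 in all.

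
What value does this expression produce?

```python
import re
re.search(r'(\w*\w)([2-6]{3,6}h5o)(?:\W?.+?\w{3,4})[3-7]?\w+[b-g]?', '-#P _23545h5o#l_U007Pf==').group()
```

The match spans [4:22] → '_23545h5o#l_U007Pf'.

'_23545h5o#l_U007Pf'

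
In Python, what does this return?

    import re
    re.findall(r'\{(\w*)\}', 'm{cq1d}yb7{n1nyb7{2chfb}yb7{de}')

Matches: at [1:7] match '{cq1d}', group 1 = 'cq1d'; at [17:24] match '{2chfb}', group 1 = '2chfb'; at [27:31] match '{de}', group 1 = 'de'.
`findall` collects group 1 from each match (3 total).

['cq1d', '2chfb', 'de']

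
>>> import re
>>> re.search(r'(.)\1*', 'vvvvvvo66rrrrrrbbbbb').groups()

A backreference is literal: `\1` must see the identical characters the first group matched.
`re.search` scans for the first position where the pattern succeeds.
The match spans [0:6] → 'vvvvvv'.
Captured: group 1 = 'v'.

('v',)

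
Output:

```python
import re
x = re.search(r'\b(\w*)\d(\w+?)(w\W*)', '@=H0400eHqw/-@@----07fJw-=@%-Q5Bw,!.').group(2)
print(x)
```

eHq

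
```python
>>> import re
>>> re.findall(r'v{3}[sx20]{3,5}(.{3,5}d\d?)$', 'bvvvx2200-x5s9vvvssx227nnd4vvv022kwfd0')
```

['kwfd0']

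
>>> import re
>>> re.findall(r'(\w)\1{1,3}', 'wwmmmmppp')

['w', 'm', 'p']

A backreference is literal: `\1` must see the identical characters the first group matched.
Walking the string: at [0:2] match 'ww', group 1 = 'w'; at [2:6] match 'mmmm', group 1 = 'm'; at [6:9] match 'ppp', group 1 = 'p'.
One capturing group, so `findall` returns just the captured substring from each match — 3 in all.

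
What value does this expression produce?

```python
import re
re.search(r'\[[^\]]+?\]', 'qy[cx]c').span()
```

The match spans [2:6] → '[cx]'.

(2, 6)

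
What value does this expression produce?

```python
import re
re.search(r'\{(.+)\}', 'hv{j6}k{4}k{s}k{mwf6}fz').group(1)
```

'j6}k{4}k{s}k{mwf6'

`re.search` scans for the first position where the pattern succeeds.
The match spans [2:21] → '{j6}k{4}k{s}k{mwf6}'.
Captured: group 1 = 'j6}k{4}k{s}k{mwf6'.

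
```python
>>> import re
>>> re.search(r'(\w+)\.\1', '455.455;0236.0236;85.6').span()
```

A backreference is literal: `\1` must see the identical characters the first group matched.
The match spans [0:7] → '455.455'.

(0, 7)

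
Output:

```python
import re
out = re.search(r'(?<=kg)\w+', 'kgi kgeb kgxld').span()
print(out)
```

(2, 3)

Because the assertion is zero-width, the text it checks is not consumed and won't appear in the result.
The match spans [2:3] → 'i'.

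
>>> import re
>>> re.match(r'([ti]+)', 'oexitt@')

None

The pattern matches one or more of one of [ti] (captured).
`re.match` won't scan ahead — the pattern has to work from the very first character.
Here position 0 doesn't satisfy it, so the call returns None.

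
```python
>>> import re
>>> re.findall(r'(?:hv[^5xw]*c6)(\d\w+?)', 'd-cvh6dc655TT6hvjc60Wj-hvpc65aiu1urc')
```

['5a']

A non-greedy quantifier consumes as few characters as it can — just enough that the remainder of the pattern still matches from where it stops; whatever follows it matches normally.
One capturing group, so `findall` returns just the captured substring from the one match — 1 in all.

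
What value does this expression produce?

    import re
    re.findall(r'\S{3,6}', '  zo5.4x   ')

The pattern matches 3 to 6 of a non-whitespace character.
Scanning left to right: at [2:8] → 'zo5.4x'.
Since nothing is captured, `findall` lists the 1 matched substring directly.

['zo5.4x']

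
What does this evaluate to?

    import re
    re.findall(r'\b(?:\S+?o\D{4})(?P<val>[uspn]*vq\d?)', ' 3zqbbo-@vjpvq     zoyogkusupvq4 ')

Pattern: a word boundary (`\b`, zero-width); then one or more of a non-whitespace character (lazy), then a literal 'o', then exactly 4 of a non-digit (non-capturing group); then zero or more of one of [uspn], then the literal 'vq', then optionally a digit (captured as 'val').
Walking the string: at [1:14] match '3zqbbo-@vjpvq', group 1 = 'pvq'; at [19:32] match 'zoyogkusupvq4', group 1 = 'usupvq4'.
`findall` collects group 1 from each match (2 total).

['pvq', 'usupvq4']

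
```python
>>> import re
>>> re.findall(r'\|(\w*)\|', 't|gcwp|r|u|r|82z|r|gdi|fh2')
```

Matches: at [1:7] match '|gcwp|', group 1 = 'gcwp'; at [8:11] match '|u|', group 1 = 'u'; at [12:17] match '|82z|', group 1 = '82z'; at [18:23] match '|gdi|', group 1 = 'gdi'.
`findall` collects group 1 from each match (4 total).

['gcwp', 'u', '82z', 'gdi']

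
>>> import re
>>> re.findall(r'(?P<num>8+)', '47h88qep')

['88']

The pattern matches one or more of a literal '8' (captured as 'num').
One capturing group, so `findall` returns just the captured substring from the one match — 1 in all.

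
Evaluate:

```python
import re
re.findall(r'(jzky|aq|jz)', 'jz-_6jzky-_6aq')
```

['jz', 'jzky', 'aq']

`|` is ordered: at each position the engine commits to the first alternative that works.
One capturing group, so `findall` returns just the captured substring from each match — 3 in all.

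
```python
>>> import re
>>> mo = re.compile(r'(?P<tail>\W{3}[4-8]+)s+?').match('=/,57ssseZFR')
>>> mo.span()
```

Pattern: exactly 3 of a non-word character, then one or more of a character in [4-8] (captured as 'tail'); then one or more of a literal 's' (lazy).
With the lazy modifier that quantifier settles for the fewest repetitions that let the rest of the pattern succeed (the atoms after it are unaffected and can still be greedy).
`match` is anchored at position 0; if the pattern doesn't fit there, it returns None.
The match spans [0:6] → '=/,57s'.
Captured: group 1 = '=/,57'.

(0, 6)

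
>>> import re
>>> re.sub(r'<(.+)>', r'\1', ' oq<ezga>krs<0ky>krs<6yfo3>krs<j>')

The replacement refers to a captured group, so each match is rewritten using its own captured text.

' oqezga>krs<0ky>krs<6yfo3>krs<j'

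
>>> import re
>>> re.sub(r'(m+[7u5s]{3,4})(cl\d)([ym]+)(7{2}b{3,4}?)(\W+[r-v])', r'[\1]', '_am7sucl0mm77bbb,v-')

'_a[m7su]-'

The pattern matches one or more of a literal 'm', then 3 to 4 of one of [7u5s] (captured); then the literal 'cl', then a digit (captured); then one or more of one of [ym] (captured); then exactly 2 of the literal '7', then 3 to 4 of a literal 'b' (lazy) (captured); then one or more of a non-word character, then a character in [r-v] (captured).
Matches: at [2:18] → 'm7sucl0mm77bbb,v'.
`\1` in the replacement pulls in group 1's text for each match.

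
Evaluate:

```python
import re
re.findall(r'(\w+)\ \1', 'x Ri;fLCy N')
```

The backreference `\1` re-matches whatever the first group consumed, character for character.
One capturing group, so `findall` returns just the captured substring from each match — 0 in all.
Nothing in the string satisfies the pattern, so the list is empty.

[]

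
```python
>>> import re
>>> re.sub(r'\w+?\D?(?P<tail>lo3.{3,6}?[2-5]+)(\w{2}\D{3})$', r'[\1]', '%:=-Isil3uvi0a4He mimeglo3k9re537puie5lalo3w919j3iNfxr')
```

The pattern matches one or more of a word character (lazy); then optionally a non-digit; then the literal 'lo3', then 3 to 6 of any character (lazy), then one or more of a character in [2-5] (captured as 'tail'); then exactly 2 of a word character, then exactly 3 of a non-digit (captured); then anchored at the end.
Matches: at [18:54] → 'mimeglo3k9re537puie5lalo3w919j3iNfxr'.
The replacement refers to a captured group, so each match is rewritten using its own captured text.

'%:=-Isil3uvi0a4He [lo3w919j3]'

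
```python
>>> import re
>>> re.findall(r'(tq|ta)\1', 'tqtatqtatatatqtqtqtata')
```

['ta', 'tq', 'ta']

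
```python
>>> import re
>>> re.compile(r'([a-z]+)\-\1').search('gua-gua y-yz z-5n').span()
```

(0, 7)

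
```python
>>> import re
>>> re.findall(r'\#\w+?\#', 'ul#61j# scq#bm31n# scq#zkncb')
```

['#61j#', '#bm31n#']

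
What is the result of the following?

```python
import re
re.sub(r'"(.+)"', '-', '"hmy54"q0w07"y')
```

'-y'

Matches: at [0:13] → '"hmy54"q0w07"'.
Each match is replaced by '-'.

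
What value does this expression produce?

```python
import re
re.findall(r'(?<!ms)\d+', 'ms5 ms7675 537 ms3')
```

['675', '537']

`(?!…)`/`(?<!…)` only lets a position through if the neighbouring text does NOT match; no characters are consumed.
Scanning left to right: at [7:10] → '675'; at [11:14] → '537'.
No capturing groups, so `findall` returns the 2 full match strings.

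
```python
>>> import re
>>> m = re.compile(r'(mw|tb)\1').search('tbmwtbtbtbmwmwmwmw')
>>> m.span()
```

(4, 8)

A backreference is literal: `\1` must see the identical characters the first group matched.
The match spans [4:8] → 'tbtb'.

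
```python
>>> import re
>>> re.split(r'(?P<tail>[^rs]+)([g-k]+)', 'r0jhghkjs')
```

['r', '0jhghk', 'j', 's']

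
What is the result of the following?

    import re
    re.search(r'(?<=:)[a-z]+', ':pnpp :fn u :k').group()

Lookahead/lookbehind check context without consuming it, so the matched span excludes the asserted characters.
The match spans [1:5] → 'pnpp'.

'pnpp'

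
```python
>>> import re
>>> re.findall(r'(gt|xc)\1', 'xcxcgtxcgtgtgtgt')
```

A backreference is literal: `\1` must see the identical characters the first group matched.
Walking the string: at [0:4] match 'xcxc', group 1 = 'xc'; at [8:12] match 'gtgt', group 1 = 'gt'; at [12:16] match 'gtgt', group 1 = 'gt'.
Because there's exactly one group, `findall` drops the full match and keeps group 1 from each hit.

['xc', 'gt', 'gt']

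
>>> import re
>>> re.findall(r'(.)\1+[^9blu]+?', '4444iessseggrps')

['4', 's', 'g']

`\1` has to match the exact text group 1 already captured.
Matches: at [0:5] match '4444i', group 1 = '4'; at [6:10] match 'ssse', group 1 = 's'; at [10:13] match 'ggr', group 1 = 'g'.
Because there's exactly one group, `findall` drops the full match and keeps group 1 from each hit.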